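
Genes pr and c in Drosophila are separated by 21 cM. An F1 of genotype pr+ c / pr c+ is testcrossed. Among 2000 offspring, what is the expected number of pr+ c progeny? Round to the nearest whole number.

790

A map distance of 21 cM corresponds to a recombination frequency of 0.210.
The F1 is pr+ c / pr c+, so pr+ c is a parental gamete class with expected frequency (1 − r)/2 = 0.790/2 = 0.3950.
Expected number = 0.3950 × 2000 = 790.00 ≈ 790.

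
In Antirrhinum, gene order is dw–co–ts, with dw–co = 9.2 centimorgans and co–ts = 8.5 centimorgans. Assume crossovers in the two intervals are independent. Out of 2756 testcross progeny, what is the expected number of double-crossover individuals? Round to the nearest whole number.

22

Map distances give recombination frequencies of 0.092 and 0.085 for the two intervals.
With no interference, expected double-crossover frequency = 0.092 × 0.085 = 0.00782.
Expected number = 0.00782 × 2756 = 21.55 ≈ 22.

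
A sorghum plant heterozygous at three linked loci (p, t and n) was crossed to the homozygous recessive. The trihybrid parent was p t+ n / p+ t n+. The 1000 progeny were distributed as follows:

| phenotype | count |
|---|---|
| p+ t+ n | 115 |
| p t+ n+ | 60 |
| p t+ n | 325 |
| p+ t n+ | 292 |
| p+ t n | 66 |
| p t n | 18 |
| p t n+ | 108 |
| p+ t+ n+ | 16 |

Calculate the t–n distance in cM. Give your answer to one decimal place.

The two rarest classes, p t n and p+ t+ n+, are the double crossovers. Comparing them with the parentals, only the t allele has switched, so t is the middle locus and the order is n – t – p.
Crossovers in the n–t interval produce the single-crossover classes p t+ n+ and p+ t n (60 + 66 = 126) plus the double crossovers (34).
RF(n–t) = (126 + 34) / 1000 = 160/1000 = 0.1600 → 16.0 cM.

16.0 cM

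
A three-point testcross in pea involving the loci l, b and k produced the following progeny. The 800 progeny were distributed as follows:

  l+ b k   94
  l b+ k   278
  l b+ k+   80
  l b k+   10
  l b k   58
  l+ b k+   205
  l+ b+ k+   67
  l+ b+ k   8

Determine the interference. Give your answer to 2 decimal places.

The two most frequent reciprocal classes, l+ b k+ and l b+ k, are the parental types, so the F1 was l+ b k+ / l b+ k.
The two rarest classes, l b k+ and l+ b+ k, are the double crossovers. Comparing them with the parentals, only the l allele has switched, so l is the middle locus and the order is b – l – k.
b–l: (125 + 18)/800 = 0.1787; l–k: (174 + 18)/800 = 0.2400.
Expected DCO frequency = 0.1787 × 0.2400 ≈ 0.04289; observed = 18/800 ≈ 0.02250.
Coefficient of coincidence = 0.02250/0.04289 ≈ 0.52; interference = 1 − 0.52 = 0.48.

0.48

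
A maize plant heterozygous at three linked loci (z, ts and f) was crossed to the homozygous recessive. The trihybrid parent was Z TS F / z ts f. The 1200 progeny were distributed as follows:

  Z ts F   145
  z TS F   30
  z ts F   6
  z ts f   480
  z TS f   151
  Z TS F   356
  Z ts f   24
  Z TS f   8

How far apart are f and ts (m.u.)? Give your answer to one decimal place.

25.8 m.u.

The two rarest classes, Z TS f and z ts F, are the double crossovers. Comparing them with the parentals, only the f allele has switched, so f is the middle locus and the order is ts – f – z.
Crossovers in the ts–f interval produce the single-crossover classes Z ts F and z TS f (145 + 151 = 296) plus the double crossovers (14).
RF(ts–f) = (296 + 14) / 1200 = 310/1200 = 0.2583 → 25.8 m.u.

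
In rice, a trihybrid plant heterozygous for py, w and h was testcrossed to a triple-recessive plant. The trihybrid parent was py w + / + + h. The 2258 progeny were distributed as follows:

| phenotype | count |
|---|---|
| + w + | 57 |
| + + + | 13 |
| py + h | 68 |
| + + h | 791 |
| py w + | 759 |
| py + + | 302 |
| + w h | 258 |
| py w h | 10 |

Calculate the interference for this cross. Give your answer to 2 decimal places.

The two rarest classes, py w h and + + +, are the double crossovers. Comparing them with the parentals, only the h allele has switched, so h is the middle locus and the order is w – h – py.
w–h: (560 + 23)/2258 = 0.2582; h–py: (125 + 23)/2258 = 0.0655.
Expected DCO frequency = 0.2582 × 0.0655 ≈ 0.01691; observed = 23/2258 ≈ 0.01019.
Coefficient of coincidence = 0.01019/0.01691 ≈ 0.60; interference = 1 − 0.60 = 0.40.

0.40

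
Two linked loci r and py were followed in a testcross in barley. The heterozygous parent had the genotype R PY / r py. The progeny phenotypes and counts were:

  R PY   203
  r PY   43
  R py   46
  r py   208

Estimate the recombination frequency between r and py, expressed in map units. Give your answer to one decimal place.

17.8 map units

The recombinant classes are R py and r PY: 46 + 43 = 89.
Recombination frequency = 89/500 = 0.1780 ≈ 17.8%, i.e. 17.8 map units.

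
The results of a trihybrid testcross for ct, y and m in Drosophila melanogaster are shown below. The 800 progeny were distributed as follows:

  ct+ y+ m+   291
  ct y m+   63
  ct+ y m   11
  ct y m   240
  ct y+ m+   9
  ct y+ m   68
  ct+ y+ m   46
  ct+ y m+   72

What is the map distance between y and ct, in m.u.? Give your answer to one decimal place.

20.0 m.u.

The two most frequent reciprocal classes, ct y m and ct+ y+ m+, are the parental types, so the F1 was ct y m / ct+ y+ m+.
The two rarest classes, ct+ y m and ct y+ m+, are the double crossovers. Comparing them with the parentals, only the ct allele has switched, so ct is the middle locus and the order is y – ct – m.
Crossovers in the y–ct interval produce the single-crossover classes ct y+ m and ct+ y m+ (68 + 72 = 140) plus the double crossovers (20).
RF(y–ct) = (140 + 20) / 800 = 160/800 = 0.2000 → 20.0 m.u.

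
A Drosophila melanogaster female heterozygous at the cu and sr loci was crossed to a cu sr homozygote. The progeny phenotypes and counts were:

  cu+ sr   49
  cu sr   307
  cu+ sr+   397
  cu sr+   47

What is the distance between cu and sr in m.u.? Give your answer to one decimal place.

The two most frequent classes, cu+ sr+ (397) and cu sr (307), are the parental types, so the F1 was cu+ sr+ / cu sr.
The recombinant classes are cu+ sr and cu sr+: 49 + 47 = 96.
Recombination frequency = 96/800 = 0.1200 ≈ 12.0%, i.e. 12.0 m.u.

12.0 m.u.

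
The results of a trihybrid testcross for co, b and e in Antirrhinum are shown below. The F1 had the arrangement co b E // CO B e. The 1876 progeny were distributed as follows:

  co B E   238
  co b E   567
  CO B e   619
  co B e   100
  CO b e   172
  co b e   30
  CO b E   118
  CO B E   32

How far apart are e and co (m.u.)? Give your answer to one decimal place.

The two rarest classes, co b e and CO B E, are the double crossovers. Comparing them with the parentals, only the e allele has switched, so e is the middle locus and the order is co – e – b.
Crossovers in the co–e interval produce the single-crossover classes CO b E and co B e (118 + 100 = 218) plus the double crossovers (62).
RF(co–e) = (218 + 62) / 1876 = 280/1876 = 0.1493 → 14.9 m.u.

14.9 m.u.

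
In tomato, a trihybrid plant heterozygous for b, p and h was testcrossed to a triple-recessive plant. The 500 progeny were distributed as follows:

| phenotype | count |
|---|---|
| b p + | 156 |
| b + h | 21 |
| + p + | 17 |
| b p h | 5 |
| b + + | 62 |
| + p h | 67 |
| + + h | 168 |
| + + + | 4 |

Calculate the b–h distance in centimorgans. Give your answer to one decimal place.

The two most frequent reciprocal classes, b p + and + + h, are the parental types, so the F1 was b p + / + + h.
The two rarest classes, b p h and + + +, are the double crossovers. Comparing them with the parentals, only the h allele has switched, so h is the middle locus and the order is p – h – b.
Crossovers in the h–b interval produce the single-crossover classes + p + and b + h (17 + 21 = 38) plus the double crossovers (9).
RF(h–b) = (38 + 9) / 500 = 47/500 = 0.0940 → 9.4 centimorgans.

9.4 centimorgans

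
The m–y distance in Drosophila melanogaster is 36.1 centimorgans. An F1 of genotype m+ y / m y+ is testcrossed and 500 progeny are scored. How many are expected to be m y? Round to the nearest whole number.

A map distance of 36.1 centimorgans corresponds to a recombination frequency of 0.361.
The F1 is m+ y / m y+, so m y is a recombinant gamete class with expected frequency r/2 = 0.361/2 = 0.1805.
Expected number = 0.1805 × 500 = 90.25 ≈ 90.

90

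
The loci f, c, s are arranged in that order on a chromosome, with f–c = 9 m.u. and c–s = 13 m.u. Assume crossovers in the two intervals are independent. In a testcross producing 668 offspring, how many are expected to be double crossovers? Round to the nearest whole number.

Map distances give recombination frequencies of 0.090 and 0.130 for the two intervals.
With no interference, expected double-crossover frequency = 0.090 × 0.130 = 0.01170.
Expected number = 0.01170 × 668 = 7.82 ≈ 8.

8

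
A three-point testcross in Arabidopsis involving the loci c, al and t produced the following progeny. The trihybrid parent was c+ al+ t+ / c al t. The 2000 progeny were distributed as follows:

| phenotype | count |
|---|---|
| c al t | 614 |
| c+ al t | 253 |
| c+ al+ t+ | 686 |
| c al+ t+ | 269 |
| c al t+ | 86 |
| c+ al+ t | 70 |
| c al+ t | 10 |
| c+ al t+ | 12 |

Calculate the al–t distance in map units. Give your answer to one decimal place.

8.9 map units

The two rarest classes, c+ al t+ and c al+ t, are the double crossovers. Comparing them with the parentals, only the al allele has switched, so al is the middle locus and the order is c – al – t.
Crossovers in the al–t interval produce the single-crossover classes c+ al+ t and c al t+ (70 + 86 = 156) plus the double crossovers (22).
RF(al–t) = (156 + 22) / 2000 = 178/2000 = 0.0890 → 8.9 map units.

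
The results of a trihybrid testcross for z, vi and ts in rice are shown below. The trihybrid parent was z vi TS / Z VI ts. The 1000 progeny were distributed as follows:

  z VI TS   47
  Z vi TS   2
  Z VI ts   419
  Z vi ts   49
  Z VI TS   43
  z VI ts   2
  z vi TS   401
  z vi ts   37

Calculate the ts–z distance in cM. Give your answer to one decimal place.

The two rarest classes, Z vi TS and z VI ts, are the double crossovers. Comparing them with the parentals, only the z allele has switched, so z is the middle locus and the order is vi – z – ts.
Crossovers in the z–ts interval produce the single-crossover classes z vi ts and Z VI TS (37 + 43 = 80) plus the double crossovers (4).
RF(z–ts) = (80 + 4) / 1000 = 84/1000 = 0.0840 → 8.4 cM.

8.4 cM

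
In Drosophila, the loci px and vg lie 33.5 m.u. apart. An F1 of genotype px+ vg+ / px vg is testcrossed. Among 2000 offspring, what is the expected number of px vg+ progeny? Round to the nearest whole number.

A map distance of 33.5 m.u. corresponds to a recombination frequency of 0.335.
The F1 is px+ vg+ / px vg, so px vg+ is a recombinant gamete class with expected frequency r/2 = 0.335/2 = 0.1675.
Expected number = 0.1675 × 2000 = 335.00 ≈ 335.

335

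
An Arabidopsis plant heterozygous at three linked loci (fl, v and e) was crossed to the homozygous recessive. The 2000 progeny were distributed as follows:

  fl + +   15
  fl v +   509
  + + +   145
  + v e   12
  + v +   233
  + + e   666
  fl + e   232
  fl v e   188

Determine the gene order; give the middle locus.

v

The two most frequent reciprocal classes, + + e and fl v +, are the parental types, so the F1 was + + e / fl v +.
The two rarest classes, + v e and fl + +, are the double crossovers. Comparing them with the parentals, only the v allele has switched, so v is the middle locus and the order is fl – v – e.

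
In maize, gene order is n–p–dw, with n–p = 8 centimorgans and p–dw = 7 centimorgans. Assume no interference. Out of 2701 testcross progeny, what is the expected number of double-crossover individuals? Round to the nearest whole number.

Map distances give recombination frequencies of 0.080 and 0.070 for the two intervals.
With no interference, expected double-crossover frequency = 0.080 × 0.070 = 0.00560.
Expected number = 0.00560 × 2701 = 15.13 ≈ 15.

15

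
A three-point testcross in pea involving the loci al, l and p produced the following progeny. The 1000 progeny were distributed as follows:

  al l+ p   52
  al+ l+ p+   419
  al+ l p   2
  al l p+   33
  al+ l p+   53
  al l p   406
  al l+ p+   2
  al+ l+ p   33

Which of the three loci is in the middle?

al

The two most frequent reciprocal classes, al+ l+ p+ and al l p, are the parental types, so the F1 was al+ l+ p+ / al l p.
The two rarest classes, al l+ p+ and al+ l p, are the double crossovers. Comparing them with the parentals, only the al allele has switched, so al is the middle locus and the order is p – al – l.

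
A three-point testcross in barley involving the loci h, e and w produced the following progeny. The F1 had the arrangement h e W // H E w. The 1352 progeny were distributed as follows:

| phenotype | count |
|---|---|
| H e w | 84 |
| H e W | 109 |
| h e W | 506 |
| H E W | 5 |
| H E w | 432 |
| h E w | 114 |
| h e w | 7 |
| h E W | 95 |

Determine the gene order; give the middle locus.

w

The two rarest classes, h e w and H E W, are the double crossovers. Comparing them with the parentals, only the w allele has switched, so w is the middle locus and the order is h – w – e.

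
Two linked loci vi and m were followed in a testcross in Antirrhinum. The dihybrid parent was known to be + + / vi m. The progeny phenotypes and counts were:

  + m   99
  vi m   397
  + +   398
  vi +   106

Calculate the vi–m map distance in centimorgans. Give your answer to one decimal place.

20.5 centimorgans

The recombinant classes are + m and vi +: 99 + 106 = 205.
Recombination frequency = 205/1000 = 0.2050 ≈ 20.5%, i.e. 20.5 centimorgans.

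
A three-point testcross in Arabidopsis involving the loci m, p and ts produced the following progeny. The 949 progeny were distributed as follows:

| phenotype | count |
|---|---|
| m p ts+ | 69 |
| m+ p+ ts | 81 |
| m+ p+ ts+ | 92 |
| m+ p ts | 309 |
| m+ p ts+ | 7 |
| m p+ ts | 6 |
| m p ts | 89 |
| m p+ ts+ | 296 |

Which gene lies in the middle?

ts

The two most frequent reciprocal classes, m+ p ts and m p+ ts+, are the parental types, so the F1 was m+ p ts / m p+ ts+.
The two rarest classes, m+ p ts+ and m p+ ts, are the double crossovers. Comparing them with the parentals, only the ts allele has switched, so ts is the middle locus and the order is m – ts – p.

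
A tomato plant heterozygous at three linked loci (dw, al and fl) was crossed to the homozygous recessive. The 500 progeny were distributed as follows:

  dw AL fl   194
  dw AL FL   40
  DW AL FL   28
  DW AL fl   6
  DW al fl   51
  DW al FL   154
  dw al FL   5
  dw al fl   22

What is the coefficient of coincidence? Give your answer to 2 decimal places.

The two most frequent reciprocal classes, DW al FL and dw AL fl, are the parental types, so the F1 was DW al FL / dw AL fl.
The two rarest classes, dw al FL and DW AL fl, are the double crossovers. Comparing them with the parentals, only the dw allele has switched, so dw is the middle locus and the order is fl – dw – al.
fl–dw: (91 + 11)/500 = 0.2040; dw–al: (50 + 11)/500 = 0.1220.
Expected DCO frequency = 0.2040 × 0.1220 ≈ 0.02489; observed = 11/500 ≈ 0.02200.
Coefficient of coincidence = 0.02200/0.02489 ≈ 0.88.

0.88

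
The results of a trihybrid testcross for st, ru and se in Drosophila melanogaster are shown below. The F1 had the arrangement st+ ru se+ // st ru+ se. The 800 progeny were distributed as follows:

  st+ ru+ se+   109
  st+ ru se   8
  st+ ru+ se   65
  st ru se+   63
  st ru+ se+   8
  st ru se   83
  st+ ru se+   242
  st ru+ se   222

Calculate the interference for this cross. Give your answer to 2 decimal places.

0.57

The two rarest classes, st+ ru se and st ru+ se+, are the double crossovers. Comparing them with the parentals, only the se allele has switched, so se is the middle locus and the order is ru – se – st.
ru–se: (192 + 16)/800 = 0.2600; se–st: (128 + 16)/800 = 0.1800.
Expected DCO frequency = 0.2600 × 0.1800 ≈ 0.04680; observed = 16/800 ≈ 0.02000.
Coefficient of coincidence = 0.02000/0.04680 ≈ 0.43; interference = 1 − 0.43 = 0.57.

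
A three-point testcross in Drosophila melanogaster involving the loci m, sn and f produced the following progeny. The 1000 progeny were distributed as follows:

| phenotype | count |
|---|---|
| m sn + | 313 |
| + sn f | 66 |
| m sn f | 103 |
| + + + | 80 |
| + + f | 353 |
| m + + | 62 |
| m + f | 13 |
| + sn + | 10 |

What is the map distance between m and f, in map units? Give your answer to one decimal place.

The two most frequent reciprocal classes, m sn + and + + f, are the parental types, so the F1 was m sn + / + + f.
The two rarest classes, + sn + and m + f, are the double crossovers. Comparing them with the parentals, only the m allele has switched, so m is the middle locus and the order is f – m – sn.
Crossovers in the f–m interval produce the single-crossover classes m sn f and + + + (103 + 80 = 183) plus the double crossovers (23).
RF(f–m) = (183 + 23) / 1000 = 206/1000 = 0.2060 → 20.6 map units.

20.6 map units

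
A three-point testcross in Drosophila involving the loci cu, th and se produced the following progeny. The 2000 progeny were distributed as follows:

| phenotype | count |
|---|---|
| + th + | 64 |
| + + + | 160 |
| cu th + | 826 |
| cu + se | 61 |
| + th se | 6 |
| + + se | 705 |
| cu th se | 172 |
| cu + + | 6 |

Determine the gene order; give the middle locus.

th

The two most frequent reciprocal classes, + + se and cu th +, are the parental types, so the F1 was + + se / cu th +.
The two rarest classes, + th se and cu + +, are the double crossovers. Comparing them with the parentals, only the th allele has switched, so th is the middle locus and the order is cu – th – se.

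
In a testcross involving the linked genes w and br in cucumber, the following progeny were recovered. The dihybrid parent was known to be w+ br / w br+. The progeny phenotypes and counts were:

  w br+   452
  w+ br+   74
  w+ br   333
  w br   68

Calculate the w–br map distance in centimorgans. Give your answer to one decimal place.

The recombinant classes are w+ br+ and w br: 74 + 68 = 142.
Recombination frequency = 142/927 = 0.1532 ≈ 15.3%, i.e. 15.3 centimorgans.

15.3 centimorgans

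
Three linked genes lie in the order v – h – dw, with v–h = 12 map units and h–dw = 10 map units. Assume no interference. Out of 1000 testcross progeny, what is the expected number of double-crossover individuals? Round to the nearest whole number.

12

Map distances give recombination frequencies of 0.120 and 0.100 for the two intervals.
With no interference, expected double-crossover frequency = 0.120 × 0.100 = 0.01200.
Expected number = 0.01200 × 1000 = 12.00 ≈ 12.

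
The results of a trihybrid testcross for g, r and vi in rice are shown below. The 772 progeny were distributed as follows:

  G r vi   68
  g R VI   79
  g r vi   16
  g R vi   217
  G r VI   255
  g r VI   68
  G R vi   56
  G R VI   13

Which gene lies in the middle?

r

The two most frequent reciprocal classes, g R vi and G r VI, are the parental types, so the F1 was g R vi / G r VI.
The two rarest classes, g r vi and G R VI, are the double crossovers. Comparing them with the parentals, only the r allele has switched, so r is the middle locus and the order is g – r – vi.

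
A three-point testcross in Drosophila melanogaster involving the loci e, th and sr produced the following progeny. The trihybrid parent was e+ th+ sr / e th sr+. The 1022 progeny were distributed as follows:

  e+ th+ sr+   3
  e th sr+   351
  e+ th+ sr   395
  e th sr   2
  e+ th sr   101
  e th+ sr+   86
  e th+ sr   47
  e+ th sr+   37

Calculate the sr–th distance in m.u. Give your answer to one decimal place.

The two rarest classes, e+ th+ sr+ and e th sr, are the double crossovers. Comparing them with the parentals, only the sr allele has switched, so sr is the middle locus and the order is th – sr – e.
Crossovers in the th–sr interval produce the single-crossover classes e+ th sr and e th+ sr+ (101 + 86 = 187) plus the double crossovers (5).
RF(th–sr) = (187 + 5) / 1022 = 192/1022 = 0.1879 → 18.8 m.u.

18.8 m.u.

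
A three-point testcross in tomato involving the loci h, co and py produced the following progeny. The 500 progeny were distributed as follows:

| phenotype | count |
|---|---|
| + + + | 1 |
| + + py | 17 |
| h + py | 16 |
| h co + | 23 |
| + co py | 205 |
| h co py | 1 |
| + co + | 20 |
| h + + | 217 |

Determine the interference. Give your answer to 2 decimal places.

0.37

The two most frequent reciprocal classes, h + + and + co py, are the parental types, so the F1 was h + + / + co py.
The two rarest classes, + + + and h co py, are the double crossovers. Comparing them with the parentals, only the h allele has switched, so h is the middle locus and the order is py – h – co.
py–h: (36 + 2)/500 = 0.0760; h–co: (40 + 2)/500 = 0.0840.
Expected DCO frequency = 0.0760 × 0.0840 ≈ 0.00638; observed = 2/500 ≈ 0.00400.
Coefficient of coincidence = 0.00400/0.00638 ≈ 0.63; interference = 1 − 0.63 = 0.37.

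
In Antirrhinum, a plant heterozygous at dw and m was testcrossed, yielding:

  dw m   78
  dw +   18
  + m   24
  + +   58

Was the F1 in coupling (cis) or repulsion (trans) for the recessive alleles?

The two most frequent classes are + + (58) and dw m (78); these are the parental (non-recombinant) types.
So the F1 carried + + on one chromosome and dw m on the other — the recessive alleles are on the same chromosome (cis / coupling).

cis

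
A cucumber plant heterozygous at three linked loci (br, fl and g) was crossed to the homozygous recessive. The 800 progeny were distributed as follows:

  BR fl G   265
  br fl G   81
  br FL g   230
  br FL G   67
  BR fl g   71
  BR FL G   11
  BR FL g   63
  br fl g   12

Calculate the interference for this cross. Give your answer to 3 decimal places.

The two most frequent reciprocal classes, BR fl G and br FL g, are the parental types, so the F1 was BR fl G / br FL g.
The two rarest classes, BR FL G and br fl g, are the double crossovers. Comparing them with the parentals, only the fl allele has switched, so fl is the middle locus and the order is g – fl – br.
g–fl: (138 + 23)/800 = 0.2013; fl–br: (144 + 23)/800 = 0.2087.
Expected DCO frequency = 0.2013 × 0.2087 ≈ 0.04201; observed = 23/800 ≈ 0.02875.
Coefficient of coincidence = 0.02875/0.04201 ≈ 0.684; interference = 1 − 0.684 = 0.316.

0.316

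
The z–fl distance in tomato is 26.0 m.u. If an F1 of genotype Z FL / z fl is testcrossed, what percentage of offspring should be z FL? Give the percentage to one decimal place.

A map distance of 26.0 m.u. corresponds to a recombination frequency of 0.260.
The F1 is Z FL / z fl, so z FL is a recombinant gamete class with expected frequency r/2 = 0.260/2 = 0.1300.
That is 0.1300 = 13.0% of the progeny.

13.0%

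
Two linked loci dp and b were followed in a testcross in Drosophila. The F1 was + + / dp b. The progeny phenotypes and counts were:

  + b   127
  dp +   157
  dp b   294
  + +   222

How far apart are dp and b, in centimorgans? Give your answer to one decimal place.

35.5 centimorgans

The recombinant classes are + b and dp +: 127 + 157 = 284.
Recombination frequency = 284/800 = 0.3550 ≈ 35.5%, i.e. 35.5 centimorgans.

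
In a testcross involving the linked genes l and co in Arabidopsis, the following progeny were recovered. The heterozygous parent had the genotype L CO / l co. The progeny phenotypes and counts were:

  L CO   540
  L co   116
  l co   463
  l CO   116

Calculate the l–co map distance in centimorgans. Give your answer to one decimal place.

18.8 centimorgans

The recombinant classes are L co and l CO: 116 + 116 = 232.
Recombination frequency = 232/1235 = 0.1879 ≈ 18.8%, i.e. 18.8 centimorgans.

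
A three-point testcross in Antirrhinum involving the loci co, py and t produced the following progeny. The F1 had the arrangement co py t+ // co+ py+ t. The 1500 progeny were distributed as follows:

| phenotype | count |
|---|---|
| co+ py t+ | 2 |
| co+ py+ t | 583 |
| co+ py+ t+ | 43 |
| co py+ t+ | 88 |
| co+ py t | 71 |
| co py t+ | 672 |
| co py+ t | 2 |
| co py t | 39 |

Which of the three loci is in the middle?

co

The two rarest classes, co+ py t+ and co py+ t, are the double crossovers. Comparing them with the parentals, only the co allele has switched, so co is the middle locus and the order is t – co – py.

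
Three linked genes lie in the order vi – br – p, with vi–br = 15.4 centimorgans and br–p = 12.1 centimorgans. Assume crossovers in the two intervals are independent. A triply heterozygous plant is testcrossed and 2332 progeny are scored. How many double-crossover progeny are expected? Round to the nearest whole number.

43

Map distances give recombination frequencies of 0.154 and 0.121 for the two intervals.
With no interference, expected double-crossover frequency = 0.154 × 0.121 = 0.01863.
Expected number = 0.01863 × 2332 = 43.45 ≈ 43.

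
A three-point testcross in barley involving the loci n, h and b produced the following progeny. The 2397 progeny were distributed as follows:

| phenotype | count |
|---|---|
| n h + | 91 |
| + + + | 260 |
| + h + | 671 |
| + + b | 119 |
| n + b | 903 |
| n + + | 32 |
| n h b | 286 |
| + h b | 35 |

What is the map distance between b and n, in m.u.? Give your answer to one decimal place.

The two most frequent reciprocal classes, n + b and + h +, are the parental types, so the F1 was n + b / + h +.
The two rarest classes, n + + and + h b, are the double crossovers. Comparing them with the parentals, only the b allele has switched, so b is the middle locus and the order is n – b – h.
Crossovers in the n–b interval produce the single-crossover classes + + b and n h + (119 + 91 = 210) plus the double crossovers (67).
RF(n–b) = (210 + 67) / 2397 = 277/2397 = 0.1156 → 11.6 m.u.

11.6 m.u.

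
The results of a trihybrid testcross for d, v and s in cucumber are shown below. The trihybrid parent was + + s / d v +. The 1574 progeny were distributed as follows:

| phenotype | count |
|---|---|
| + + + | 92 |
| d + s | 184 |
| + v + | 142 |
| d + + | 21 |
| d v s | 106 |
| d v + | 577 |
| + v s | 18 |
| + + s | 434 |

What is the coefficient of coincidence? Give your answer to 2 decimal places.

The two rarest classes, + v s and d + +, are the double crossovers. Comparing them with the parentals, only the v allele has switched, so v is the middle locus and the order is d – v – s.
d–v: (326 + 39)/1574 = 0.2319; v–s: (198 + 39)/1574 = 0.1506.
Expected DCO frequency = 0.2319 × 0.1506 ≈ 0.03492; observed = 39/1574 ≈ 0.02478.
Coefficient of coincidence = 0.02478/0.03492 ≈ 0.71.

0.71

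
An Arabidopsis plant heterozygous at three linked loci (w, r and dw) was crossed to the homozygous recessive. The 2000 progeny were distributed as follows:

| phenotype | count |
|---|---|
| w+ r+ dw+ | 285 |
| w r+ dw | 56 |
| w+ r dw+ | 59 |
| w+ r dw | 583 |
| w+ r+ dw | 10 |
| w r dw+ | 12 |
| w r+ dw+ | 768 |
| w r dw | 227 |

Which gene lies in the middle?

The two most frequent reciprocal classes, w r+ dw+ and w+ r dw, are the parental types, so the F1 was w r+ dw+ / w+ r dw.
The two rarest classes, w r dw+ and w+ r+ dw, are the double crossovers. Comparing them with the parentals, only the r allele has switched, so r is the middle locus and the order is dw – r – w.

r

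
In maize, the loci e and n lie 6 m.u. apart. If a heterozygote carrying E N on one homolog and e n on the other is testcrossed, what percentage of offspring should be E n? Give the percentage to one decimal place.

3.0%

A map distance of 6 m.u. corresponds to a recombination frequency of 0.060.
The F1 is E N / e n, so E n is a recombinant gamete class with expected frequency r/2 = 0.060/2 = 0.0300.
That is 0.0300 = 3.0% of the progeny.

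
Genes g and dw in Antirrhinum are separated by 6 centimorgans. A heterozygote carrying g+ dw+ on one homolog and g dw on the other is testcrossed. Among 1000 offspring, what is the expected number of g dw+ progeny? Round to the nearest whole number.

30

A map distance of 6 centimorgans corresponds to a recombination frequency of 0.060.
The F1 is g+ dw+ / g dw, so g dw+ is a recombinant gamete class with expected frequency r/2 = 0.060/2 = 0.0300.
Expected number = 0.0300 × 1000 = 30.00 ≈ 30.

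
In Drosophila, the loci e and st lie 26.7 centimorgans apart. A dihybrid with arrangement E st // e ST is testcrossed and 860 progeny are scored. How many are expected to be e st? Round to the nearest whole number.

115

A map distance of 26.7 centimorgans corresponds to a recombination frequency of 0.267.
The F1 is E st / e ST, so e st is a recombinant gamete class with expected frequency r/2 = 0.267/2 = 0.1335.
Expected number = 0.1335 × 860 = 114.81 ≈ 115.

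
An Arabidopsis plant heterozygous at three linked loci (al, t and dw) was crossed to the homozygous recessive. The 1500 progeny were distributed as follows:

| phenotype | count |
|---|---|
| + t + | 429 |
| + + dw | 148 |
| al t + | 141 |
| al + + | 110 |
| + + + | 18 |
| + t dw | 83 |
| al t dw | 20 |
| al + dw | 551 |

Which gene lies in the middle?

t

The two most frequent reciprocal classes, + t + and al + dw, are the parental types, so the F1 was + t + / al + dw.
The two rarest classes, + + + and al t dw, are the double crossovers. Comparing them with the parentals, only the t allele has switched, so t is the middle locus and the order is dw – t – al.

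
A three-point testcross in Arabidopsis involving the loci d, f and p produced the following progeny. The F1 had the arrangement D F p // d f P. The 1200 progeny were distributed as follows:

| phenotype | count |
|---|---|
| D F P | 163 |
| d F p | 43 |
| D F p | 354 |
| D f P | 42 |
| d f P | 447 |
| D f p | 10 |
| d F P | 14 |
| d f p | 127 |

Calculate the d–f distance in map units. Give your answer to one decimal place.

The two rarest classes, D f p and d F P, are the double crossovers. Comparing them with the parentals, only the f allele has switched, so f is the middle locus and the order is p – f – d.
Crossovers in the f–d interval produce the single-crossover classes d F p and D f P (43 + 42 = 85) plus the double crossovers (24).
RF(f–d) = (85 + 24) / 1200 = 109/1200 = 0.0908 → 9.1 map units.

9.1 map units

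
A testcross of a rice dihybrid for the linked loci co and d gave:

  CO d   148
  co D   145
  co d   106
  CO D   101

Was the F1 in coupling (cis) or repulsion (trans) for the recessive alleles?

The two most frequent classes are CO d (148) and co D (145); these are the parental (non-recombinant) types.
So the F1 carried CO d on one chromosome and co D on the other — the recessive alleles are on opposite chromosomes (trans / repulsion).

trans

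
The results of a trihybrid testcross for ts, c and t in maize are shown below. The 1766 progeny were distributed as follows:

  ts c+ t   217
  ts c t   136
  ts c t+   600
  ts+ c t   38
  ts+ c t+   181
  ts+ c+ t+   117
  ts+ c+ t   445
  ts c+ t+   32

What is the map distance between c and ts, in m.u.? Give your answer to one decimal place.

26.5 m.u.

The two most frequent reciprocal classes, ts c t+ and ts+ c+ t, are the parental types, so the F1 was ts c t+ / ts+ c+ t.
The two rarest classes, ts c+ t+ and ts+ c t, are the double crossovers. Comparing them with the parentals, only the c allele has switched, so c is the middle locus and the order is t – c – ts.
Crossovers in the c–ts interval produce the single-crossover classes ts+ c t+ and ts c+ t (181 + 217 = 398) plus the double crossovers (70).
RF(c–ts) = (398 + 70) / 1766 = 468/1766 = 0.2650 → 26.5 m.u.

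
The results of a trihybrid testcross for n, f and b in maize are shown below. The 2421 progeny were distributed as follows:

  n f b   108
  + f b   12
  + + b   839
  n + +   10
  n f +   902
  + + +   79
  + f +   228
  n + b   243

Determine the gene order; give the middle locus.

f

The two most frequent reciprocal classes, n f + and + + b, are the parental types, so the F1 was n f + / + + b.
The two rarest classes, n + + and + f b, are the double crossovers. Comparing them with the parentals, only the f allele has switched, so f is the middle locus and the order is b – f – n.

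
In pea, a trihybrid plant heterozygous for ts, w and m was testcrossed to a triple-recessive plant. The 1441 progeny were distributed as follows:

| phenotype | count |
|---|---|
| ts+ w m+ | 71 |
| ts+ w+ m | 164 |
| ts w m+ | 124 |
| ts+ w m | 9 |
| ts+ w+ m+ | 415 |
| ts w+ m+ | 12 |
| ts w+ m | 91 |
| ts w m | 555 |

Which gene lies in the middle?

ts

The two most frequent reciprocal classes, ts w m and ts+ w+ m+, are the parental types, so the F1 was ts w m / ts+ w+ m+.
The two rarest classes, ts+ w m and ts w+ m+, are the double crossovers. Comparing them with the parentals, only the ts allele has switched, so ts is the middle locus and the order is w – ts – m.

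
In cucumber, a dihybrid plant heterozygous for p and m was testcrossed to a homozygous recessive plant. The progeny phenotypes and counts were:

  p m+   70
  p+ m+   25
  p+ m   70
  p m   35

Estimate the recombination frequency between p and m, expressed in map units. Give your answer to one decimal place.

30.0 map units

The two most frequent classes, p+ m (70) and p m+ (70), are the parental types, so the F1 was p+ m / p m+.
The recombinant classes are p+ m+ and p m: 25 + 35 = 60.
Recombination frequency = 60/200 = 0.3000 ≈ 30.0%, i.e. 30.0 map units.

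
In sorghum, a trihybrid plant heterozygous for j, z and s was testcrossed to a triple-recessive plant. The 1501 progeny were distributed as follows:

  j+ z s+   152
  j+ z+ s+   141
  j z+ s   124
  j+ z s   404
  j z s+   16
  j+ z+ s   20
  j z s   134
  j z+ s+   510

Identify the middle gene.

The two most frequent reciprocal classes, j+ z s and j z+ s+, are the parental types, so the F1 was j+ z s / j z+ s+.
The two rarest classes, j+ z+ s and j z s+, are the double crossovers. Comparing them with the parentals, only the z allele has switched, so z is the middle locus and the order is s – z – j.

z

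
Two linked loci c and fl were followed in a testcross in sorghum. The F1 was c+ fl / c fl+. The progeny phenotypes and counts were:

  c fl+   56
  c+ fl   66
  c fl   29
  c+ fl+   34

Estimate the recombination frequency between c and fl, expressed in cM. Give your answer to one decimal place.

The recombinant classes are c+ fl+ and c fl: 34 + 29 = 63.
Recombination frequency = 63/185 = 0.3405 ≈ 34.1%, i.e. 34.1 cM.

34.1 cM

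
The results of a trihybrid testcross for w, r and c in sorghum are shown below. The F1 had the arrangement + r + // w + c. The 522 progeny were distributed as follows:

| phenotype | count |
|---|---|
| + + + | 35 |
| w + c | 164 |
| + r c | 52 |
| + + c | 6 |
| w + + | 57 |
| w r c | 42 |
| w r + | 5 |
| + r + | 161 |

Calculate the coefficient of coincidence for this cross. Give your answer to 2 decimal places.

The two rarest classes, w r + and + + c, are the double crossovers. Comparing them with the parentals, only the w allele has switched, so w is the middle locus and the order is c – w – r.
c–w: (109 + 11)/522 = 0.2299; w–r: (77 + 11)/522 = 0.1686.
Expected DCO frequency = 0.2299 × 0.1686 ≈ 0.03876; observed = 11/522 ≈ 0.02107.
Coefficient of coincidence = 0.02107/0.03876 ≈ 0.54.

0.54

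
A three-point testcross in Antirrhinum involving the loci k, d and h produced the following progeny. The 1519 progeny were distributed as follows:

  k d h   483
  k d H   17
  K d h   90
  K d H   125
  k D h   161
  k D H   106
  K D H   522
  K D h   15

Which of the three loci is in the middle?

The two most frequent reciprocal classes, k d h and K D H, are the parental types, so the F1 was k d h / K D H.
The two rarest classes, k d H and K D h, are the double crossovers. Comparing them with the parentals, only the h allele has switched, so h is the middle locus and the order is d – h – k.

h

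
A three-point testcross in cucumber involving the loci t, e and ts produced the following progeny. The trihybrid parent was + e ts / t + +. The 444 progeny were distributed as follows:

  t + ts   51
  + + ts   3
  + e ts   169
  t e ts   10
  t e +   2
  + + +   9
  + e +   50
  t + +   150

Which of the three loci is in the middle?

e

The two rarest classes, + + ts and t e +, are the double crossovers. Comparing them with the parentals, only the e allele has switched, so e is the middle locus and the order is ts – e – t.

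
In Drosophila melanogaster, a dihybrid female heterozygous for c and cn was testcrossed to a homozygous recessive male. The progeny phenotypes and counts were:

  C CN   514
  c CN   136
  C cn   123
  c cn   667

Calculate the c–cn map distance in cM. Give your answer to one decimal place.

18.0 cM

The two most frequent classes, C CN (514) and c cn (667), are the parental types, so the F1 was C CN / c cn.
The recombinant classes are C cn and c CN: 123 + 136 = 259.
Recombination frequency = 259/1440 = 0.1799 ≈ 18.0%, i.e. 18.0 cM.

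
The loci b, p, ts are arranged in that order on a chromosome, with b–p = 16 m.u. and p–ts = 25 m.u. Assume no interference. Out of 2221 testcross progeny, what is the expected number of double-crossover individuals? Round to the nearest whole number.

89

Map distances give recombination frequencies of 0.160 and 0.250 for the two intervals.
With no interference, expected double-crossover frequency = 0.160 × 0.250 = 0.04000.
Expected number = 0.04000 × 2221 = 88.84 ≈ 89.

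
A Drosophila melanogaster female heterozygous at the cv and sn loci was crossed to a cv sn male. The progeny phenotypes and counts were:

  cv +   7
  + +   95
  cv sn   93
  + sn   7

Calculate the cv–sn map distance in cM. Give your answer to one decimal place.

The two most frequent classes, + + (95) and cv sn (93), are the parental types, so the F1 was + + / cv sn.
The recombinant classes are + sn and cv +: 7 + 7 = 14.
Recombination frequency = 14/202 = 0.0693 ≈ 6.9%, i.e. 6.9 cM.

6.9 cM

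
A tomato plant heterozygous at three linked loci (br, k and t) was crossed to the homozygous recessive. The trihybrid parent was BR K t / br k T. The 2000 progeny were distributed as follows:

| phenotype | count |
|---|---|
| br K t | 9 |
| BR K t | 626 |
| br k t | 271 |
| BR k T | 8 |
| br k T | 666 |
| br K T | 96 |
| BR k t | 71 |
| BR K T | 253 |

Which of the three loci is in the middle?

The two rarest classes, br K t and BR k T, are the double crossovers. Comparing them with the parentals, only the br allele has switched, so br is the middle locus and the order is k – br – t.

br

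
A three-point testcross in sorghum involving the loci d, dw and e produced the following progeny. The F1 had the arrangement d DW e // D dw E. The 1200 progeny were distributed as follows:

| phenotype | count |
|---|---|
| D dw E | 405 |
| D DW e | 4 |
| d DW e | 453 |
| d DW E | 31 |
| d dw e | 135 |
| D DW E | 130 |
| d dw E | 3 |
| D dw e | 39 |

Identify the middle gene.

The two rarest classes, D DW e and d dw E, are the double crossovers. Comparing them with the parentals, only the d allele has switched, so d is the middle locus and the order is dw – d – e.

d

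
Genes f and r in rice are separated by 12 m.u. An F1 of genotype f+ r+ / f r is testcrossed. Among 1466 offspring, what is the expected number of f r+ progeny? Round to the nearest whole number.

88

A map distance of 12 m.u. corresponds to a recombination frequency of 0.120.
The F1 is f+ r+ / f r, so f r+ is a recombinant gamete class with expected frequency r/2 = 0.120/2 = 0.0600.
Expected number = 0.0600 × 1466 = 87.96 ≈ 88.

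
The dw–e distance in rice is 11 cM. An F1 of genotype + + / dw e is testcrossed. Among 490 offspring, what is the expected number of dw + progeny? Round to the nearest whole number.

A map distance of 11 cM corresponds to a recombination frequency of 0.110.
The F1 is + + / dw e, so dw + is a recombinant gamete class with expected frequency r/2 = 0.110/2 = 0.0550.
Expected number = 0.0550 × 490 = 26.95 ≈ 27.

27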